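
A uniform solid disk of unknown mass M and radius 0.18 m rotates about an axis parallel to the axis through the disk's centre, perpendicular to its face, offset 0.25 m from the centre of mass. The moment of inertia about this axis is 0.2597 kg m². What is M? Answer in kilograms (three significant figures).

3.30

I = I_cm + Md² = (1/2)MR² + Md² = M·[0.5·(0.18)² + (0.25)²] = M·0.0787.
So M = 0.2597 / 0.0787 = 3.2999 kg.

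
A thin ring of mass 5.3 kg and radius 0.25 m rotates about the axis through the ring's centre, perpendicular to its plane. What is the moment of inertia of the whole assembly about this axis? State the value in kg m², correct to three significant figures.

I_cm = MR² = (5.3)(0.25)² = 0.33125 kg m²; axis through the centre, so I = 0.33125 kg m².

0.331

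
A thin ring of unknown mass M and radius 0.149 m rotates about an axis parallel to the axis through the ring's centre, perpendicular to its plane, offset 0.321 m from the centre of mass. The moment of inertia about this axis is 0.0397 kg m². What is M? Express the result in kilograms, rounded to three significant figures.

0.317

I = I_cm + Md² = MR² + Md² = M·[1·(0.149)² + (0.321)²] = M·0.12524.
So M = 0.0397 / 0.12524 = 0.31699 kg.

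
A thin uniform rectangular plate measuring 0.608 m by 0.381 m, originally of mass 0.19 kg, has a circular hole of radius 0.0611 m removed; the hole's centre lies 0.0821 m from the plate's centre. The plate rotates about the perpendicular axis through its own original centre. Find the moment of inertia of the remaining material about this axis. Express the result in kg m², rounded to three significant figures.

Unpierced body about its centre: I₀ = (1/12)M(a²+b²) = (1/12)(0.19)[(0.608)² + (0.381)²] = 0.0081514 kg m².
The removed disk has mass m = M·πr²/(ab) = (0.19)·π(0.0611)²/(0.608·0.381) = 0.0096196 kg (same uniform areal density).
Its moment of inertia about the rotation axis (parallel-axis theorem): I_hole = (1/2)mr² + md² = (1/2)(0.0096196)(0.0611)² + (0.0096196)(0.0821)² = 8.2796e-05 kg m².
Treating the hole as negative mass, I = I₀ − I_hole = 0.0081514 − 8.2796e-05 = 0.0080686 kg m².

0.00807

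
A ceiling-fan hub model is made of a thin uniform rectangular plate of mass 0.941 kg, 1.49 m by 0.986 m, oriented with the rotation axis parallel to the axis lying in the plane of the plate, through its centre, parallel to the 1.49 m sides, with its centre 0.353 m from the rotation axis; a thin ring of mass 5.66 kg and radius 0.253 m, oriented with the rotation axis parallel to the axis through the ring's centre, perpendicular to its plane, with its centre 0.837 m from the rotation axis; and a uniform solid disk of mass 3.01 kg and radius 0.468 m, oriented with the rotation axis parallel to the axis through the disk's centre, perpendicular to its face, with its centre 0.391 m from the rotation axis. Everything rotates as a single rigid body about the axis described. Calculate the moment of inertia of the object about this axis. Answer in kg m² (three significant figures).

5.31

Rectangular plate: I_cm = (1/12)Mb² = (1/12)(0.941)(0.986)² = 0.076236 kg m²; centre at d = 0.353 m, so the parallel axis theorem gives I = 0.076236 + (0.941)(0.353)² = 0.19349 kg m².
Thin ring: I_cm = MR² = (5.66)(0.253)² = 0.36229 kg m²; centre at d = 0.837 m, so the parallel axis theorem gives I = 0.36229 + (5.66)(0.837)² = 4.3275 kg m².
Solid disk: I_cm = (1/2)MR² = (1/2)(3.01)(0.468)² = 0.32963 kg m²; centre at d = 0.391 m, so the parallel axis theorem gives I = 0.32963 + (3.01)(0.391)² = 0.7898 kg m².
Total I = 0.19349 + 4.3275 + 0.7898 = 5.3108 kg m².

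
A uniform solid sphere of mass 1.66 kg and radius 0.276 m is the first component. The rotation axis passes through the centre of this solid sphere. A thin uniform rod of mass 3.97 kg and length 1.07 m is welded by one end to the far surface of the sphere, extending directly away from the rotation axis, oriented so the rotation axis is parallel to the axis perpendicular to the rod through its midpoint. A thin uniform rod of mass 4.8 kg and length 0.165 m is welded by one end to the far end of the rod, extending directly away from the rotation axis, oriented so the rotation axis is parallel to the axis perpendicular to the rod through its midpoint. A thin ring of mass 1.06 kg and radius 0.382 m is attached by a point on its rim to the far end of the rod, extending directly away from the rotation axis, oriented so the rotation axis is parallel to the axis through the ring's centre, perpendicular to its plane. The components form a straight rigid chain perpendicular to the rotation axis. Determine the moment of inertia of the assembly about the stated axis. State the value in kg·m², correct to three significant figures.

16.8

Solid sphere: I_cm = (2/5)MR² = (2/5)(1.66)(0.276)² = 0.050581 kg·m²; axis through the centre, so I = 0.050581 kg·m².
Thin rod: I_cm = (1/12)ML² = (1/12)(3.97)(1.07)² = 0.37877 kg·m²; centre at d = 0.276 + 0.535 = 0.811 m, so the parallel axis theorem gives I = 0.37877 + (3.97)(0.811)² = 2.9899 kg·m².
Thin rod: I_cm = (1/12)ML² = (1/12)(4.8)(0.165)² = 0.01089 kg·m²; centre at d = 0.276 + 0.535 + 0.535 + 0.0825 = 1.4285 m, so the parallel axis theorem gives I = 0.01089 + (4.8)(1.4285)² = 9.8058 kg·m².
Thin ring: I_cm = MR² = (1.06)(0.382)² = 0.15468 kg·m²; centre at d = 0.276 + 0.535 + 0.535 + 0.0825 + 0.0825 + 0.382 = 1.893 m, so the parallel axis theorem gives I = 0.15468 + (1.06)(1.893)² = 3.9531 kg·m².
Total I = 0.050581 + 2.9899 + 9.8058 + 3.9531 = 16.799 kg·m².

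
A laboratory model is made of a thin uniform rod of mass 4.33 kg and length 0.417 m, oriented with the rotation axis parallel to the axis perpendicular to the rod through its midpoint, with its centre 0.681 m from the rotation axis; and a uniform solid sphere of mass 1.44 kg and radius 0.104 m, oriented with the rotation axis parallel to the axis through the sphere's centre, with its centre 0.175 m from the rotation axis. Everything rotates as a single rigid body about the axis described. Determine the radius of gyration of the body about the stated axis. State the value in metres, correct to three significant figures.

0.606

Thin rod: I_cm = (1/12)ML² = (1/12)(4.33)(0.417)² = 0.062745 kg m²; centre at d = 0.681 m, so the parallel axis theorem gives I = 0.062745 + (4.33)(0.681)² = 2.0708 kg m².
Solid sphere: I_cm = (2/5)MR² = (2/5)(1.44)(0.104)² = 0.00623 kg m²; centre at d = 0.175 m, so the parallel axis theorem gives I = 0.00623 + (1.44)(0.175)² = 0.05033 kg m².
Total I = 2.1212 kg m²; total mass M = 5.77 kg.
k = √(I/M) = √(2.1212/5.77) = 0.60632 m.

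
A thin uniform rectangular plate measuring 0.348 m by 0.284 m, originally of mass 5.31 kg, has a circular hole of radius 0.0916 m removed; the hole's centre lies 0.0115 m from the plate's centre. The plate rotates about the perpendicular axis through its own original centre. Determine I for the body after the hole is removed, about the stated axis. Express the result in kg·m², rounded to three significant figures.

Unpierced body about its centre: I₀ = (1/12)M(a²+b²) = (1/12)(5.31)[(0.348)² + (0.284)²] = 0.089279 kg·m².
The removed disk has mass m = M·πr²/(ab) = (5.31)·π(0.0916)²/(0.348·0.284) = 1.4162 kg (same uniform areal density).
Its moment of inertia about the rotation axis (parallel-axis theorem): I_hole = (1/2)mr² + md² = (1/2)(1.4162)(0.0916)² + (1.4162)(0.0115)² = 0.0061288 kg·m².
Treating the hole as negative mass, I = I₀ − I_hole = 0.089279 − 0.0061288 = 0.08315 kg·m².

0.0831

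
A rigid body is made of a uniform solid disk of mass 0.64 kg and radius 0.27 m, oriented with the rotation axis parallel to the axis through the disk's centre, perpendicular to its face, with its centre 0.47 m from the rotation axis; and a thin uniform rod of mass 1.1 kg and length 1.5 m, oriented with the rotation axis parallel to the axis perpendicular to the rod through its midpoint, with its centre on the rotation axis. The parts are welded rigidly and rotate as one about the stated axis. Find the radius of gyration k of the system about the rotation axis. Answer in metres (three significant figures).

Solid disk: I_cm = (1/2)MR² = (1/2)(0.64)(0.27)² = 0.023328 kg m^2; centre at d = 0.47 m, so I = I_cm + Md² gives I = 0.023328 + (0.64)(0.47)² = 0.1647 kg m^2.
Thin rod: I_cm = (1/12)ML² = (1/12)(1.1)(1.5)² = 0.20625 kg m^2; axis through the centre, so I = 0.20625 kg m^2.
Total I = 0.37095 kg m^2; total mass M = 1.74 kg.
k = √(I/M) = √(0.37095/1.74) = 0.46173 m.

0.462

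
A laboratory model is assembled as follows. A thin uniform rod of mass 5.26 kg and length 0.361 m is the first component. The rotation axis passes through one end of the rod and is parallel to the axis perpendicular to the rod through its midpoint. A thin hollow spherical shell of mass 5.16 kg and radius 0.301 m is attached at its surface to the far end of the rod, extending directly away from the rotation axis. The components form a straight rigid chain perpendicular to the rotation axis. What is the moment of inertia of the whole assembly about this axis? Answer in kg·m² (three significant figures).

2.80

Thin rod: I_cm = (1/12)ML² = (1/12)(5.26)(0.361)² = 0.057124 kg·m²; centre at d = 0.1805 m, so the parallel axis theorem gives I = 0.057124 + (5.26)(0.1805)² = 0.2285 kg·m².
Spherical shell: I_cm = (2/3)MR² = (2/3)(5.16)(0.301)² = 0.31167 kg·m²; centre at d = 0.1805 + 0.1805 + 0.301 = 0.662 m, so the parallel axis theorem gives I = 0.31167 + (5.16)(0.662)² = 2.573 kg·m².
Total I = 0.2285 + 2.573 = 2.8015 kg·m².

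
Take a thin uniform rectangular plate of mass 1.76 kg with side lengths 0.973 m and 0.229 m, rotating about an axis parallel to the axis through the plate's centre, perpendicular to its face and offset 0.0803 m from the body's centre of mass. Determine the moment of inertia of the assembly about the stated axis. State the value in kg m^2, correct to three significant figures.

0.158

I_cm = (1/12)M(a²+b²) = (1/12)(1.76)[(0.973)² + (0.229)²] = 0.14654 kg m^2; centre at d = 0.0803 m, so I = I_cm + Md² gives I = 0.14654 + (1.76)(0.0803)² = 0.15789 kg m^2.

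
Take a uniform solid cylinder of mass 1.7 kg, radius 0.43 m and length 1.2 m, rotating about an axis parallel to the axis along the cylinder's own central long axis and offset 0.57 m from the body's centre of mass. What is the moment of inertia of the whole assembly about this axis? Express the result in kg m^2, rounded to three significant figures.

I_cm = (1/2)MR² = (1/2)(1.7)(0.43)² = 0.15716 kg m^2; centre at d = 0.57 m, so the parallel axis theorem gives I = 0.15716 + (1.7)(0.57)² = 0.70949 kg m^2.

0.709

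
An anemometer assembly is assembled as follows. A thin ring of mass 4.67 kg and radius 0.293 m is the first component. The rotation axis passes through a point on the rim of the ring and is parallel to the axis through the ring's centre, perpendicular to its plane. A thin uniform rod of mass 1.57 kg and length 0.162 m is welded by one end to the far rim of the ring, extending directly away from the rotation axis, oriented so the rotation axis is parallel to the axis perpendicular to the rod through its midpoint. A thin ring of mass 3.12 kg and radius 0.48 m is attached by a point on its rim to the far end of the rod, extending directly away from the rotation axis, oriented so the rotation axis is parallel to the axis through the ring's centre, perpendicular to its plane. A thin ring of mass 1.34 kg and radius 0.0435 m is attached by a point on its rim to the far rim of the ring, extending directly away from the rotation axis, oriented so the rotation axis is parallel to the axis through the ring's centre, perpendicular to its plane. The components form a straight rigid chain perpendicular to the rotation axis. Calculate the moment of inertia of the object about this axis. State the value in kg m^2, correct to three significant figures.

11.0

Thin ring: I_cm = MR² = (4.67)(0.293)² = 0.40091 kg m^2; centre at d = 0.293 m, so I = I_cm + Md² gives I = 0.40091 + (4.67)(0.293)² = 0.80183 kg m^2.
Thin rod: I_cm = (1/12)ML² = (1/12)(1.57)(0.162)² = 0.0034336 kg m^2; centre at d = 0.293 + 0.293 + 0.081 = 0.667 m, so I = I_cm + Md² gives I = 0.0034336 + (1.57)(0.667)² = 0.70191 kg m^2.
Thin ring: I_cm = MR² = (3.12)(0.48)² = 0.71885 kg m^2; centre at d = 0.293 + 0.293 + 0.081 + 0.081 + 0.48 = 1.228 m, so I = I_cm + Md² gives I = 0.71885 + (3.12)(1.228)² = 5.4238 kg m^2.
Thin ring: I_cm = MR² = (1.34)(0.0435)² = 0.0025356 kg m^2; centre at d = 0.293 + 0.293 + 0.081 + 0.081 + 0.48 + 0.48 + 0.0435 = 1.7515 m, so I = I_cm + Md² gives I = 0.0025356 + (1.34)(1.7515)² = 4.1133 kg m^2.
Total I = 0.80183 + 0.70191 + 5.4238 + 4.1133 = 11.041 kg m^2.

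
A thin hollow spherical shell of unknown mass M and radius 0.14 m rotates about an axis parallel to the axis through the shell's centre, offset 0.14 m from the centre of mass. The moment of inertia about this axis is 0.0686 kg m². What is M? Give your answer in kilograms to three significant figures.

2.10

I = I_cm + Md² = (2/3)MR² + Md² = M·[0.666667·(0.14)² + (0.14)²] = M·0.032667.
So M = 0.0686 / 0.032667 = 2.1 kg.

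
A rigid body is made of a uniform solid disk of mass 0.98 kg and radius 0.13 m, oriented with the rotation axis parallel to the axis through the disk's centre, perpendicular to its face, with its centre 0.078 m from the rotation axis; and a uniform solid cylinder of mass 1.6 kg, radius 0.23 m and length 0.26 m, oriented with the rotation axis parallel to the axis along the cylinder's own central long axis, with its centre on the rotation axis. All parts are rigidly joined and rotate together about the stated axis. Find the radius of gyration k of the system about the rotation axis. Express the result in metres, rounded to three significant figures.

Solid disk: I_cm = (1/2)MR² = (1/2)(0.98)(0.13)² = 0.008281 kg·m²; centre at d = 0.078 m, so I = I_cm + Md² gives I = 0.008281 + (0.98)(0.078)² = 0.014243 kg·m².
Solid cylinder: I_cm = (1/2)MR² = (1/2)(1.6)(0.23)² = 0.04232 kg·m²; axis through the centre, so I = 0.04232 kg·m².
Total I = 0.056563 kg·m²; total mass M = 2.58 kg.
k = √(I/M) = √(0.056563/2.58) = 0.14807 m.

0.148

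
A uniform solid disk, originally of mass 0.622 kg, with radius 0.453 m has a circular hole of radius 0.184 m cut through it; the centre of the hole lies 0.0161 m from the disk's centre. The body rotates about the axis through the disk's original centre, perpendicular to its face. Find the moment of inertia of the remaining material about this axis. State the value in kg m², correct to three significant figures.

0.0621

Unpierced body about its centre: I₀ = (1/2)MR² = (1/2)(0.622)(0.453)² = 0.06382 kg m².
The removed disk has mass m = M·(r/R)² = (0.622)(0.184/0.453)² = 0.10262 kg (same uniform areal density).
Its moment of inertia about the rotation axis (parallel-axis theorem): I_hole = (1/2)mr² + md² = (1/2)(0.10262)(0.184)² + (0.10262)(0.0161)² = 0.0017637 kg m².
Treating the hole as negative mass, I = I₀ − I_hole = 0.06382 − 0.0017637 = 0.062056 kg m².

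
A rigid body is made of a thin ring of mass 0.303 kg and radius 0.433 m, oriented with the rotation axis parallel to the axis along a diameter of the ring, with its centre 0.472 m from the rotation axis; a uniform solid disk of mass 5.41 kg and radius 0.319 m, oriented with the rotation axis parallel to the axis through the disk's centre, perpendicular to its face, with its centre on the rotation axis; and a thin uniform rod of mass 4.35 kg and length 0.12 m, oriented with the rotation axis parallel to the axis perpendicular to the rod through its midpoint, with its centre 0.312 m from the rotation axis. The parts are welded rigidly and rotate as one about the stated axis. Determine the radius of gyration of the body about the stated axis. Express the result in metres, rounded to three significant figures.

Thin ring: I_cm = (1/2)MR² = (1/2)(0.303)(0.433)² = 0.028405 kg m^2; centre at d = 0.472 m, so the parallel axis theorem gives I = 0.028405 + (0.303)(0.472)² = 0.095908 kg m^2.
Solid disk: I_cm = (1/2)MR² = (1/2)(5.41)(0.319)² = 0.27526 kg m^2; axis through the centre, so I = 0.27526 kg m^2.
Thin rod: I_cm = (1/12)ML² = (1/12)(4.35)(0.12)² = 0.00522 kg m^2; centre at d = 0.312 m, so the parallel axis theorem gives I = 0.00522 + (4.35)(0.312)² = 0.42867 kg m^2.
Total I = 0.79984 kg m^2; total mass M = 10.063 kg.
k = √(I/M) = √(0.79984/10.063) = 0.28193 m.

0.282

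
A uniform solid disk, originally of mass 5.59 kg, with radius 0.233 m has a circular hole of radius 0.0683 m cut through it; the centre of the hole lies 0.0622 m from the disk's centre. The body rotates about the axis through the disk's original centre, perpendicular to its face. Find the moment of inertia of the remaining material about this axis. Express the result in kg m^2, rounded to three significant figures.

Unpierced body about its centre: I₀ = (1/2)MR² = (1/2)(5.59)(0.233)² = 0.15174 kg m^2.
The removed disk has mass m = M·(r/R)² = (5.59)(0.0683/0.233)² = 0.48033 kg (same uniform areal density).
Its moment of inertia about the rotation axis (parallel-axis theorem): I_hole = (1/2)mr² + md² = (1/2)(0.48033)(0.0683)² + (0.48033)(0.0622)² = 0.0029787 kg m^2.
Treating the hole as negative mass, I = I₀ − I_hole = 0.15174 − 0.0029787 = 0.14876 kg m^2.

0.149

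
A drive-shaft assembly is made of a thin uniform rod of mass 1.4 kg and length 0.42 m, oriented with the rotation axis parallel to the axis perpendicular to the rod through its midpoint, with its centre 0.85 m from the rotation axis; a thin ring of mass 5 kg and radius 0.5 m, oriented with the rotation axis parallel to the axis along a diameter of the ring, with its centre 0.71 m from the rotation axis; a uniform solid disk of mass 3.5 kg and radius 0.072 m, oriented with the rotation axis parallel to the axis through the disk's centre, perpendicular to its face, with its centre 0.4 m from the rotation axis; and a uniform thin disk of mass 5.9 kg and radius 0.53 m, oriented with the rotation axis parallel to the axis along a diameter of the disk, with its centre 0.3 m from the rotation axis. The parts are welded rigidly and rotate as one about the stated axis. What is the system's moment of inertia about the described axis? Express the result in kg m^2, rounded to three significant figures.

Thin rod: I_cm = (1/12)ML² = (1/12)(1.4)(0.42)² = 0.02058 kg m^2; centre at d = 0.85 m, so I = I_cm + Md² gives I = 0.02058 + (1.4)(0.85)² = 1.0321 kg m^2.
Thin ring: I_cm = (1/2)MR² = (1/2)(5)(0.5)² = 0.625 kg m^2; centre at d = 0.71 m, so I = I_cm + Md² gives I = 0.625 + (5)(0.71)² = 3.1455 kg m^2.
Solid disk: I_cm = (1/2)MR² = (1/2)(3.5)(0.072)² = 0.009072 kg m^2; centre at d = 0.4 m, so I = I_cm + Md² gives I = 0.009072 + (3.5)(0.4)² = 0.56907 kg m^2.
Thin disk: I_cm = (1/4)MR² = (1/4)(5.9)(0.53)² = 0.41433 kg m^2; centre at d = 0.3 m, so I = I_cm + Md² gives I = 0.41433 + (5.9)(0.3)² = 0.94533 kg m^2.
Total I = 1.0321 + 3.1455 + 0.56907 + 0.94533 = 5.692 kg m^2.

5.69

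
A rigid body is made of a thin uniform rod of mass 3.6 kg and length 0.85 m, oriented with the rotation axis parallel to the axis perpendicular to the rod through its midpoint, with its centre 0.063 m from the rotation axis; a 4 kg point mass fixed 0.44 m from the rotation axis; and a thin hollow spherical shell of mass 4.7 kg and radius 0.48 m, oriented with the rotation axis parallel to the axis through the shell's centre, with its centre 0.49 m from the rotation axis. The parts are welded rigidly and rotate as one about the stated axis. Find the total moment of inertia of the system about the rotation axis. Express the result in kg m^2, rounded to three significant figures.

Thin rod: I_cm = (1/12)ML² = (1/12)(3.6)(0.85)² = 0.21675 kg m^2; centre at d = 0.063 m, so I = I_cm + Md² gives I = 0.21675 + (3.6)(0.063)² = 0.23104 kg m^2.
Point mass: I_cm = 0; centre at d = 0.44 m, so I = I_cm + Md² gives I = 0 + (4)(0.44)² = 0.7744 kg m^2.
Spherical shell: I_cm = (2/3)MR² = (2/3)(4.7)(0.48)² = 0.72192 kg m^2; centre at d = 0.49 m, so I = I_cm + Md² gives I = 0.72192 + (4.7)(0.49)² = 1.8504 kg m^2.
Total I = 0.23104 + 0.7744 + 1.8504 = 2.8558 kg m^2.

2.86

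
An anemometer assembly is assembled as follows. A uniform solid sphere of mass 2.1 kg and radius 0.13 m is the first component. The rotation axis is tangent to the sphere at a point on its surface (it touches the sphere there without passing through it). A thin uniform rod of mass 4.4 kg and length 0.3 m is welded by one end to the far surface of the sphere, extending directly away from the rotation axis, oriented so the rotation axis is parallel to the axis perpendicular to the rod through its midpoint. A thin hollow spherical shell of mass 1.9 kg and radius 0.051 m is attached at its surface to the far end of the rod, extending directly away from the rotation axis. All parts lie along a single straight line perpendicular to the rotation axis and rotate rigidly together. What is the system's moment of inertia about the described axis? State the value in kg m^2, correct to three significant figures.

Solid sphere: I_cm = (2/5)MR² = (2/5)(2.1)(0.13)² = 0.014196 kg m^2; centre at d = 0.13 m, so the parallel axis theorem gives I = 0.014196 + (2.1)(0.13)² = 0.049686 kg m^2.
Thin rod: I_cm = (1/12)ML² = (1/12)(4.4)(0.3)² = 0.033 kg m^2; centre at d = 0.13 + 0.13 + 0.15 = 0.41 m, so the parallel axis theorem gives I = 0.033 + (4.4)(0.41)² = 0.77264 kg m^2.
Spherical shell: I_cm = (2/3)MR² = (2/3)(1.9)(0.051)² = 0.0032946 kg m^2; centre at d = 0.13 + 0.13 + 0.15 + 0.15 + 0.051 = 0.611 m, so the parallel axis theorem gives I = 0.0032946 + (1.9)(0.611)² = 0.7126 kg m^2.
Total I = 0.049686 + 0.77264 + 0.7126 = 1.5349 kg m^2.

1.53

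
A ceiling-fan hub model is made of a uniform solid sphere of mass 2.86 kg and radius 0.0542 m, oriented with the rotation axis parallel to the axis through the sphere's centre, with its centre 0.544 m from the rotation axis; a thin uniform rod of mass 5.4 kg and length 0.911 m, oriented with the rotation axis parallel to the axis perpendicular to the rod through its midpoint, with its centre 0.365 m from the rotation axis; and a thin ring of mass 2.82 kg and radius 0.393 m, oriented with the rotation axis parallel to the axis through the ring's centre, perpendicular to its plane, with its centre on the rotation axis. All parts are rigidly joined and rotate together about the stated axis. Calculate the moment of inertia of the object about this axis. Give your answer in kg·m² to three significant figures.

2.38

Solid sphere: I_cm = (2/5)MR² = (2/5)(2.86)(0.0542)² = 0.0033607 kg·m²; centre at d = 0.544 m, so the parallel axis theorem gives I = 0.0033607 + (2.86)(0.544)² = 0.84974 kg·m².
Thin rod: I_cm = (1/12)ML² = (1/12)(5.4)(0.911)² = 0.37346 kg·m²; centre at d = 0.365 m, so the parallel axis theorem gives I = 0.37346 + (5.4)(0.365)² = 1.0929 kg·m².
Thin ring: I_cm = MR² = (2.82)(0.393)² = 0.43555 kg·m²; axis through the centre, so I = 0.43555 kg·m².
Total I = 0.84974 + 1.0929 + 0.43555 = 2.3782 kg·m².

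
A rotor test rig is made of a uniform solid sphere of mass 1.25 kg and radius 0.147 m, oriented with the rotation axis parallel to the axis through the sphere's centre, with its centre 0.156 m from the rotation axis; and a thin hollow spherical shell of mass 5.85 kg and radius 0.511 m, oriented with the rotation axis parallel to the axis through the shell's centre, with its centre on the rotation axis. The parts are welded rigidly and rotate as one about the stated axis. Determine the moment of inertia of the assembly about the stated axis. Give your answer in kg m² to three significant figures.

1.06

Solid sphere: I_cm = (2/5)MR² = (2/5)(1.25)(0.147)² = 0.010804 kg m²; centre at d = 0.156 m, so the parallel axis theorem gives I = 0.010804 + (1.25)(0.156)² = 0.041224 kg m².
Spherical shell: I_cm = (2/3)MR² = (2/3)(5.85)(0.511)² = 1.0184 kg m²; axis through the centre, so I = 1.0184 kg m².
Total I = 0.041224 + 1.0184 = 1.0596 kg m².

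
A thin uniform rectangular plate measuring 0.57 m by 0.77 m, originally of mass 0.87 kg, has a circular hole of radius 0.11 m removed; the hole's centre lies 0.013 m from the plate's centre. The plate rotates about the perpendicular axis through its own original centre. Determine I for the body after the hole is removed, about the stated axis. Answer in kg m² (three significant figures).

Unpierced body about its centre: I₀ = (1/12)M(a²+b²) = (1/12)(0.87)[(0.57)² + (0.77)²] = 0.06654 kg m².
The removed disk has mass m = M·πr²/(ab) = (0.87)·π(0.11)²/(0.57·0.77) = 0.075351 kg (same uniform areal density).
Its moment of inertia about the rotation axis (parallel-axis theorem): I_hole = (1/2)mr² + md² = (1/2)(0.075351)(0.11)² + (0.075351)(0.013)² = 0.00046861 kg m².
Treating the hole as negative mass, I = I₀ − I_hole = 0.06654 − 0.00046861 = 0.066072 kg m².

0.0661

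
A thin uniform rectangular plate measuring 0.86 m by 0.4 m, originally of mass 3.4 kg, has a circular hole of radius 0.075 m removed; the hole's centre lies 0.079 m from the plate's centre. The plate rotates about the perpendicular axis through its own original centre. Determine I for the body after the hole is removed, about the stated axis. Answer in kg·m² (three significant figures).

Unpierced body about its centre: I₀ = (1/12)M(a²+b²) = (1/12)(3.4)[(0.86)² + (0.4)²] = 0.25489 kg·m².
The removed disk has mass m = M·πr²/(ab) = (3.4)·π(0.075)²/(0.86·0.4) = 0.17466 kg (same uniform areal density).
Its moment of inertia about the rotation axis (parallel-axis theorem): I_hole = (1/2)mr² + md² = (1/2)(0.17466)(0.075)² + (0.17466)(0.079)² = 0.0015813 kg·m².
Treating the hole as negative mass, I = I₀ − I_hole = 0.25489 − 0.0015813 = 0.25331 kg·m².

0.253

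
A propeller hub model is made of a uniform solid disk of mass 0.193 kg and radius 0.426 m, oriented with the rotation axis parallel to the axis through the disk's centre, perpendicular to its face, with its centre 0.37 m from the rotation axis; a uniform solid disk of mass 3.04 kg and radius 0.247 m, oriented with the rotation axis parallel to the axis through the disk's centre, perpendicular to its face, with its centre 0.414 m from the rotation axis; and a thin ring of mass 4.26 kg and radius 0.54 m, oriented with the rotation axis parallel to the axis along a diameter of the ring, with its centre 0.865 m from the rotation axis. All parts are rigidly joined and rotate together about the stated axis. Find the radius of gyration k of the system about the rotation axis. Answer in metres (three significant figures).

0.772

Solid disk: I_cm = (1/2)MR² = (1/2)(0.193)(0.426)² = 0.017512 kg m²; centre at d = 0.37 m, so I = I_cm + Md² gives I = 0.017512 + (0.193)(0.37)² = 0.043934 kg m².
Solid disk: I_cm = (1/2)MR² = (1/2)(3.04)(0.247)² = 0.092734 kg m²; centre at d = 0.414 m, so I = I_cm + Md² gives I = 0.092734 + (3.04)(0.414)² = 0.61378 kg m².
Thin ring: I_cm = (1/2)MR² = (1/2)(4.26)(0.54)² = 0.62111 kg m²; centre at d = 0.865 m, so I = I_cm + Md² gives I = 0.62111 + (4.26)(0.865)² = 3.8085 kg m².
Total I = 4.4663 kg m²; total mass M = 7.493 kg.
k = √(I/M) = √(4.4663/7.493) = 0.77205 m.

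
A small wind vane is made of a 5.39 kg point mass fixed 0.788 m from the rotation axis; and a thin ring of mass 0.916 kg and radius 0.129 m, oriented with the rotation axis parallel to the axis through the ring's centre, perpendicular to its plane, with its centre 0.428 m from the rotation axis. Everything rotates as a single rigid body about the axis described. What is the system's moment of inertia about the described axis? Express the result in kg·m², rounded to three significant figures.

3.53

Point mass: I_cm = 0; centre at d = 0.788 m, so I = I_cm + Md² gives I = 0 + (5.39)(0.788)² = 3.3469 kg·m².
Thin ring: I_cm = MR² = (0.916)(0.129)² = 0.015243 kg·m²; centre at d = 0.428 m, so I = I_cm + Md² gives I = 0.015243 + (0.916)(0.428)² = 0.18304 kg·m².
Total I = 3.3469 + 0.18304 = 3.5299 kg·m².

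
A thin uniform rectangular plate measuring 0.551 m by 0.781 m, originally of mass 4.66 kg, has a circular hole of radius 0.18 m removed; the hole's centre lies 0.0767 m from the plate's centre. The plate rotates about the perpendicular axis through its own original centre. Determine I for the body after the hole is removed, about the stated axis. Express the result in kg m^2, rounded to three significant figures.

Unpierced body about its centre: I₀ = (1/12)M(a²+b²) = (1/12)(4.66)[(0.551)² + (0.781)²] = 0.35477 kg m^2.
The removed disk has mass m = M·πr²/(ab) = (4.66)·π(0.18)²/(0.551·0.781) = 1.1022 kg (same uniform areal density).
Its moment of inertia about the rotation axis (parallel-axis theorem): I_hole = (1/2)mr² + md² = (1/2)(1.1022)(0.18)² + (1.1022)(0.0767)² = 0.024341 kg m^2.
Treating the hole as negative mass, I = I₀ − I_hole = 0.35477 − 0.024341 = 0.33043 kg m^2.

0.330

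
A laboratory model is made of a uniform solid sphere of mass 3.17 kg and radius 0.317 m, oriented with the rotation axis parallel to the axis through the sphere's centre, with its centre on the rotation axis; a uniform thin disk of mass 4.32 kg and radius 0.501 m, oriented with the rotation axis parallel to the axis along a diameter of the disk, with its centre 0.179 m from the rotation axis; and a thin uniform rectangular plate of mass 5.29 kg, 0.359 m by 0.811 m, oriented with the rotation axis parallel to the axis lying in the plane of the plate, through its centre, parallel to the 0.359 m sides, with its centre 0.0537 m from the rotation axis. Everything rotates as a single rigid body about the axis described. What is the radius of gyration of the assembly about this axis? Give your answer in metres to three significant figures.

0.257

Solid sphere: I_cm = (2/5)MR² = (2/5)(3.17)(0.317)² = 0.12742 kg m^2; axis through the centre, so I = 0.12742 kg m^2.
Thin disk: I_cm = (1/4)MR² = (1/4)(4.32)(0.501)² = 0.27108 kg m^2; centre at d = 0.179 m, so the parallel axis theorem gives I = 0.27108 + (4.32)(0.179)² = 0.4095 kg m^2.
Rectangular plate: I_cm = (1/12)Mb² = (1/12)(5.29)(0.811)² = 0.28995 kg m^2; centre at d = 0.0537 m, so the parallel axis theorem gives I = 0.28995 + (5.29)(0.0537)² = 0.3052 kg m^2.
Total I = 0.84212 kg m^2; total mass M = 12.78 kg.
k = √(I/M) = √(0.84212/12.78) = 0.2567 m.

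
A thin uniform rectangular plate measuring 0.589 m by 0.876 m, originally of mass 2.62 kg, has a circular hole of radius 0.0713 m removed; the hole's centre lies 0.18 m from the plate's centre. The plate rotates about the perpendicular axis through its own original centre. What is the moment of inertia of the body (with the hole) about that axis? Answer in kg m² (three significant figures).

Unpierced body about its centre: I₀ = (1/12)M(a²+b²) = (1/12)(2.62)[(0.589)² + (0.876)²] = 0.24329 kg m².
The removed disk has mass m = M·πr²/(ab) = (2.62)·π(0.0713)²/(0.589·0.876) = 0.081098 kg (same uniform areal density).
Its moment of inertia about the rotation axis (parallel-axis theorem): I_hole = (1/2)mr² + md² = (1/2)(0.081098)(0.0713)² + (0.081098)(0.18)² = 0.0028337 kg m².
Treating the hole as negative mass, I = I₀ − I_hole = 0.24329 − 0.0028337 = 0.24045 kg m².

0.240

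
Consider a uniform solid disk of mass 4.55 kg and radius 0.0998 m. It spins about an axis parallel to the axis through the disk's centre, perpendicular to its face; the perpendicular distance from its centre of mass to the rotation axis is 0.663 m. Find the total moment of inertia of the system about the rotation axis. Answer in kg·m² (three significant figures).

2.02

I_cm = (1/2)MR² = (1/2)(4.55)(0.0998)² = 0.022659 kg·m²; centre at d = 0.663 m, so I = I_cm + Md² gives I = 0.022659 + (4.55)(0.663)² = 2.0227 kg·m².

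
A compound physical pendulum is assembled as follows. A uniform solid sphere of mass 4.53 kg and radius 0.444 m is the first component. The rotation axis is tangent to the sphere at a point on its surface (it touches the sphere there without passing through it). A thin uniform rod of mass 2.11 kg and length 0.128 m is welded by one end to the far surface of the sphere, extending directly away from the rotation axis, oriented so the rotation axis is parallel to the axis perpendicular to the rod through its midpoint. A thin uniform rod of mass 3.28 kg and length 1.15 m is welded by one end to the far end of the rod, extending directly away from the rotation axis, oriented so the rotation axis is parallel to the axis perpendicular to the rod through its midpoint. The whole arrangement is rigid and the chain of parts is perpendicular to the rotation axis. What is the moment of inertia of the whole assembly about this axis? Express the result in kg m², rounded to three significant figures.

11.8

Solid sphere: I_cm = (2/5)MR² = (2/5)(4.53)(0.444)² = 0.35721 kg m²; centre at d = 0.444 m, so the parallel axis theorem gives I = 0.35721 + (4.53)(0.444)² = 1.2502 kg m².
Thin rod: I_cm = (1/12)ML² = (1/12)(2.11)(0.128)² = 0.0028809 kg m²; centre at d = 0.444 + 0.444 + 0.064 = 0.952 m, so the parallel axis theorem gives I = 0.0028809 + (2.11)(0.952)² = 1.9152 kg m².
Thin rod: I_cm = (1/12)ML² = (1/12)(3.28)(1.15)² = 0.36148 kg m²; centre at d = 0.444 + 0.444 + 0.064 + 0.064 + 0.575 = 1.591 m, so the parallel axis theorem gives I = 0.36148 + (3.28)(1.591)² = 8.6641 kg m².
Total I = 1.2502 + 1.9152 + 8.6641 = 11.83 kg m².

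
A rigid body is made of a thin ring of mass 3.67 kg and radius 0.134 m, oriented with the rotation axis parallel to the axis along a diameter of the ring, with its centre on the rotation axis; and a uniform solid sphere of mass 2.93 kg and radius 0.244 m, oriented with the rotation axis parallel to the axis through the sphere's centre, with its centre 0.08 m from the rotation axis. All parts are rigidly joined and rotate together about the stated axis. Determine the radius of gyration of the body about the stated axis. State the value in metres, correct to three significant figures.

0.136

Thin ring: I_cm = (1/2)MR² = (1/2)(3.67)(0.134)² = 0.032949 kg m^2; axis through the centre, so I = 0.032949 kg m^2.
Solid sphere: I_cm = (2/5)MR² = (2/5)(2.93)(0.244)² = 0.069776 kg m^2; centre at d = 0.08 m, so the parallel axis theorem gives I = 0.069776 + (2.93)(0.08)² = 0.088528 kg m^2.
Total I = 0.12148 kg m^2; total mass M = 6.6 kg.
k = √(I/M) = √(0.12148/6.6) = 0.13567 m.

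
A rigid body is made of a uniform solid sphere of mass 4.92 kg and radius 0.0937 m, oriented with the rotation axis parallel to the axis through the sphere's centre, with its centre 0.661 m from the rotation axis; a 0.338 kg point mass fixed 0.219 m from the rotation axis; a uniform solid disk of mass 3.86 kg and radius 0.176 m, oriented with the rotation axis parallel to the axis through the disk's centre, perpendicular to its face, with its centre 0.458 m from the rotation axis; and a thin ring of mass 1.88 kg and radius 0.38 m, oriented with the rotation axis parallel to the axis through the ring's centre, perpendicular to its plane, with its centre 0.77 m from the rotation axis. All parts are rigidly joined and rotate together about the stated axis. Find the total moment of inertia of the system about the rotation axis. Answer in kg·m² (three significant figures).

Solid sphere: I_cm = (2/5)MR² = (2/5)(4.92)(0.0937)² = 0.017278 kg·m²; centre at d = 0.661 m, so I = I_cm + Md² gives I = 0.017278 + (4.92)(0.661)² = 2.1669 kg·m².
Point mass: I_cm = 0; centre at d = 0.219 m, so I = I_cm + Md² gives I = 0 + (0.338)(0.219)² = 0.016211 kg·m².
Solid disk: I_cm = (1/2)MR² = (1/2)(3.86)(0.176)² = 0.059784 kg·m²; centre at d = 0.458 m, so I = I_cm + Md² gives I = 0.059784 + (3.86)(0.458)² = 0.86947 kg·m².
Thin ring: I_cm = MR² = (1.88)(0.38)² = 0.27147 kg·m²; centre at d = 0.77 m, so I = I_cm + Md² gives I = 0.27147 + (1.88)(0.77)² = 1.3861 kg·m².
Total I = 2.1669 + 0.016211 + 0.86947 + 1.3861 = 4.4387 kg·m².

4.44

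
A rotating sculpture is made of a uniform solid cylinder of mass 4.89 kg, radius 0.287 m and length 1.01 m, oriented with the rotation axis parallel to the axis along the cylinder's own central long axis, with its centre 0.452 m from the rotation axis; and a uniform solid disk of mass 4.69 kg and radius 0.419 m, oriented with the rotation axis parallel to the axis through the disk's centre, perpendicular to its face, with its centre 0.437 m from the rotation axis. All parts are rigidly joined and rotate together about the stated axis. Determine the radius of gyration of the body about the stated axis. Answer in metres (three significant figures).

Solid cylinder: I_cm = (1/2)MR² = (1/2)(4.89)(0.287)² = 0.20139 kg·m²; centre at d = 0.452 m, so the parallel axis theorem gives I = 0.20139 + (4.89)(0.452)² = 1.2004 kg·m².
Solid disk: I_cm = (1/2)MR² = (1/2)(4.69)(0.419)² = 0.41169 kg·m²; centre at d = 0.437 m, so the parallel axis theorem gives I = 0.41169 + (4.69)(0.437)² = 1.3073 kg·m².
Total I = 2.5078 kg·m²; total mass M = 9.58 kg.
k = √(I/M) = √(2.5078/9.58) = 0.51164 m.

0.512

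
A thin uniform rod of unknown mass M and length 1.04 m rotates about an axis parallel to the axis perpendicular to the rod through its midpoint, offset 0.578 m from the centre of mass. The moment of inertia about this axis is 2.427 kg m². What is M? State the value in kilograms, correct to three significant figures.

I = I_cm + Md² = (1/12)ML² + Md² = M·[0.0833333·(1.04)² + (0.578)²] = M·0.42422.
So M = 2.427 / 0.42422 = 5.7211 kg.

5.72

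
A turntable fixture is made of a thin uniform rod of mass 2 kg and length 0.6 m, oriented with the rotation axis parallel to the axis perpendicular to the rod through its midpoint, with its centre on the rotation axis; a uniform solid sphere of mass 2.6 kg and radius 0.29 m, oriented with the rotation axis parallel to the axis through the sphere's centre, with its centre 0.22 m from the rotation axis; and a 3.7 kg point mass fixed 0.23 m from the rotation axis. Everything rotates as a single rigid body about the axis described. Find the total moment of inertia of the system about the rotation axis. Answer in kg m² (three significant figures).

0.469

Thin rod: I_cm = (1/12)ML² = (1/12)(2)(0.6)² = 0.06 kg m²; axis through the centre, so I = 0.06 kg m².
Solid sphere: I_cm = (2/5)MR² = (2/5)(2.6)(0.29)² = 0.087464 kg m²; centre at d = 0.22 m, so the parallel axis theorem gives I = 0.087464 + (2.6)(0.22)² = 0.2133 kg m².
Point mass: I_cm = 0; centre at d = 0.23 m, so the parallel axis theorem gives I = 0 + (3.7)(0.23)² = 0.19573 kg m².
Total I = 0.06 + 0.2133 + 0.19573 = 0.46903 kg m².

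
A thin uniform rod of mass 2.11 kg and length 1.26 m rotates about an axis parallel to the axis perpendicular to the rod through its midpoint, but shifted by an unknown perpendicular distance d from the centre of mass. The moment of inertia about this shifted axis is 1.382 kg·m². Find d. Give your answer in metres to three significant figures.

About the centre-of-mass axis, I_cm = (1/12)ML² = (1/12)(2.11)(1.26)² = 0.27915 kg·m².
Parallel axis theorem: I = I_cm + Md², so Md² = 1.382 − 0.27915 = 1.1028 kg·m².
d = √(1.1028 / 2.11) = 0.72296 m.

0.723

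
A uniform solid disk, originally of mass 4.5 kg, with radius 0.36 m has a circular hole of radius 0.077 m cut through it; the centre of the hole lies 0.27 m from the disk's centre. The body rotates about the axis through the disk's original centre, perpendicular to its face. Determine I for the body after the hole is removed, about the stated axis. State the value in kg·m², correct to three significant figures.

0.276

Unpierced body about its centre: I₀ = (1/2)MR² = (1/2)(4.5)(0.36)² = 0.2916 kg·m².
The removed disk has mass m = M·(r/R)² = (4.5)(0.077/0.36)² = 0.20587 kg (same uniform areal density).
Its moment of inertia about the rotation axis (parallel-axis theorem): I_hole = (1/2)mr² + md² = (1/2)(0.20587)(0.077)² + (0.20587)(0.27)² = 0.015618 kg·m².
Treating the hole as negative mass, I = I₀ − I_hole = 0.2916 − 0.015618 = 0.27598 kg·m².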